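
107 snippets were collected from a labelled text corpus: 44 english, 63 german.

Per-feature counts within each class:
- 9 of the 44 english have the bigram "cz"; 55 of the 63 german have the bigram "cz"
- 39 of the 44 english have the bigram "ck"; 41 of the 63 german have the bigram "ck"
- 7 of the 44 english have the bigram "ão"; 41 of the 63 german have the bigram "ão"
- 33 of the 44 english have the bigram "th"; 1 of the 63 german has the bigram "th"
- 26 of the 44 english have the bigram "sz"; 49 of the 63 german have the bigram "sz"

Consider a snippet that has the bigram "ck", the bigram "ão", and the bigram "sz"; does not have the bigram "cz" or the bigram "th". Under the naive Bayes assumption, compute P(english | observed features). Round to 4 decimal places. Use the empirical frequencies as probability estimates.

english: (44/107) × (35/44) × (39/44) × (7/44) × (11/44) × (26/44) ≈ 0.006814
german: (63/107) × (8/63) × (41/63) × (41/63) × (62/63) × (49/63) ≈ 0.0242382
P(english | x) = 0.006814 / 0.0310522 ≈ 0.2194

0.2194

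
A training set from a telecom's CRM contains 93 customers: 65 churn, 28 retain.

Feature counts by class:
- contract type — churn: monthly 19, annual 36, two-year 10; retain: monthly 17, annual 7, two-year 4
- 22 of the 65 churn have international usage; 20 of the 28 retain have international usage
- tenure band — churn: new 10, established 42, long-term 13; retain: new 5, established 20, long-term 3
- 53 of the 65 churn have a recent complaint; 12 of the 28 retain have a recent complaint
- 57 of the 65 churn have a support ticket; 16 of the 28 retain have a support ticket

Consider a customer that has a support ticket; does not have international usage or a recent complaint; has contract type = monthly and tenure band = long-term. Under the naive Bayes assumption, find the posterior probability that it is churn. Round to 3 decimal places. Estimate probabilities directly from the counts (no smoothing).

0.705

churn: (65/93) × (19/65) × (43/65) × (13/65) × (12/65) × (57/65) ≈ 0.00437608
retain: (28/93) × (17/28) × (8/28) × (3/28) × (16/28) × (16/28) ≈ 0.0018272
P(churn | x) = 0.00437608 / 0.00620328 ≈ 0.705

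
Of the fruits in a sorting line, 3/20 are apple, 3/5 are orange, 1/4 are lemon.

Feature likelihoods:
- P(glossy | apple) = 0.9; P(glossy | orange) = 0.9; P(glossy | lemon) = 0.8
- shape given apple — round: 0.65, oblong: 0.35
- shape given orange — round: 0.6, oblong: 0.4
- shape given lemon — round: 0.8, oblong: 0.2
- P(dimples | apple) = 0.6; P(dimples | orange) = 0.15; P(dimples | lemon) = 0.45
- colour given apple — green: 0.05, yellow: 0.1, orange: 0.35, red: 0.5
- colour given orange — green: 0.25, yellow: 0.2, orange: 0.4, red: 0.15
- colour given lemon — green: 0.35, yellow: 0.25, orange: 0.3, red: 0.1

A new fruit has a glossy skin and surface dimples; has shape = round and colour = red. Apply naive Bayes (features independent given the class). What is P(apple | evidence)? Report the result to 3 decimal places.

0.645

apple: 0.15 × 0.9 × 0.65 × 0.6 × 0.5 = 0.026325
orange: 0.6 × 0.9 × 0.6 × 0.15 × 0.15 = 0.00729
lemon: 0.25 × 0.8 × 0.8 × 0.45 × 0.1 = 0.0072
P(apple | x) = 0.026325 / 0.040815 ≈ 0.645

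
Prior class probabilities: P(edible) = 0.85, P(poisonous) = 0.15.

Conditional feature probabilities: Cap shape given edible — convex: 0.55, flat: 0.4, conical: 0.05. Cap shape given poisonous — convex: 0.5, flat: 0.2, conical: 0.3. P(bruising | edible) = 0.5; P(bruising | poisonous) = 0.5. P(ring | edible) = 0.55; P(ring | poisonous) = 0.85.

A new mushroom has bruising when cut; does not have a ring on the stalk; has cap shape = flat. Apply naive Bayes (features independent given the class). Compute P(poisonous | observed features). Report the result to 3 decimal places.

edible: 0.85 × 0.4 × 0.5 × (1−0.55) = 0.0765
poisonous: 0.15 × 0.2 × 0.5 × (1−0.85) = 0.00225
P(poisonous | x) = 0.00225 / 0.07875 ≈ 0.029

0.029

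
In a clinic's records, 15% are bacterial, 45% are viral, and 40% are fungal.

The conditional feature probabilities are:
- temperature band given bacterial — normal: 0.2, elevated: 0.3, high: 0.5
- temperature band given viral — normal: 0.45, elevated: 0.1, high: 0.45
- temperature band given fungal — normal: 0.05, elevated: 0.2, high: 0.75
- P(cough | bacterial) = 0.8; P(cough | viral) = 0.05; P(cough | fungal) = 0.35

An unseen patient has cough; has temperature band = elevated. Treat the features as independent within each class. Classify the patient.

bacterial

bacterial: 0.15 × 0.3 × 0.8 = 0.036
viral: 0.45 × 0.1 × 0.05 = 0.00225
fungal: 0.4 × 0.2 × 0.35 = 0.028
Highest score → bacterial.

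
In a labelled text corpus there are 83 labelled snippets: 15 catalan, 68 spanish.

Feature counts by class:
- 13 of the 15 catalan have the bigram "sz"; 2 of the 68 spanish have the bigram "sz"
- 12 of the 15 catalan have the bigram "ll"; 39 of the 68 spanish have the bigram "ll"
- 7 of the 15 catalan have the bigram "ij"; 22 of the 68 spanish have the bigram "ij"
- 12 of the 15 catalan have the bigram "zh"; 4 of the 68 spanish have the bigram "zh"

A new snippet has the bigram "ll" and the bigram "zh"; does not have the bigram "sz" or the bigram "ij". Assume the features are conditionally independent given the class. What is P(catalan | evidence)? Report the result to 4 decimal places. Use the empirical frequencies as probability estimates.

0.3119

catalan: (15/83) × (2/15) × (12/15) × (8/15) × (12/15) ≈ 0.0082249
spanish: (68/83) × (66/68) × (39/68) × (46/68) × (4/68) ≈ 0.0181477
P(catalan | x) = 0.0082249 / 0.0263726 ≈ 0.3119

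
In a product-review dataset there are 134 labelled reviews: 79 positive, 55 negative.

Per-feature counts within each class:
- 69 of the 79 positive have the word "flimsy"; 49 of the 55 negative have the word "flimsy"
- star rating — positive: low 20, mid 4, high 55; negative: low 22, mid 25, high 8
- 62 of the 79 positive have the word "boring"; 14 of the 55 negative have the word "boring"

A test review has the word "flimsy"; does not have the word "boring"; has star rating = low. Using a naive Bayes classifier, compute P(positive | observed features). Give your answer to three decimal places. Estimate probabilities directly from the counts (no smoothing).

positive: (79/134) × (69/79) × (20/79) × (17/79) ≈ 0.0280523
negative: (55/134) × (49/55) × (22/55) × (41/55) ≈ 0.109037
P(positive | x) = 0.0280523 / 0.1370893 ≈ 0.205

0.205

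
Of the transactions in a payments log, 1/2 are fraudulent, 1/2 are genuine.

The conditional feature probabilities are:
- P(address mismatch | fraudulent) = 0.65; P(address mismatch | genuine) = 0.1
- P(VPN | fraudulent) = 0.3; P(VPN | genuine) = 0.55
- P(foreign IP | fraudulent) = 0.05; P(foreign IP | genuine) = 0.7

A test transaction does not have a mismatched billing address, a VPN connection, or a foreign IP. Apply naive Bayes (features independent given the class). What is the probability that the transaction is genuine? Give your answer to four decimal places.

fraudulent: 0.5 × (1−0.65) × (1−0.3) × (1−0.05) = 0.116375
genuine: 0.5 × (1−0.1) × (1−0.55) × (1−0.7) = 0.06075
P(genuine | x) = 0.06075 / 0.177125 ≈ 0.3430

0.3430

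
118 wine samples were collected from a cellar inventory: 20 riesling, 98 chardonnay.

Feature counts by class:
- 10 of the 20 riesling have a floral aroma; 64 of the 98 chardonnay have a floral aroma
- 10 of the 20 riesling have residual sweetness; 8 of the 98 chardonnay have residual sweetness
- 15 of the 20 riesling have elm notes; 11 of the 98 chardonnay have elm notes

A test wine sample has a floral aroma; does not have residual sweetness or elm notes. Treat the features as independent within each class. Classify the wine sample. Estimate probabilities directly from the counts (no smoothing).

chardonnay

riesling: (20/118) × (10/20) × (10/20) × (5/20) ≈ 0.0105932
chardonnay: (98/118) × (64/98) × (90/98) × (87/98) ≈ 0.442189
Highest score → chardonnay.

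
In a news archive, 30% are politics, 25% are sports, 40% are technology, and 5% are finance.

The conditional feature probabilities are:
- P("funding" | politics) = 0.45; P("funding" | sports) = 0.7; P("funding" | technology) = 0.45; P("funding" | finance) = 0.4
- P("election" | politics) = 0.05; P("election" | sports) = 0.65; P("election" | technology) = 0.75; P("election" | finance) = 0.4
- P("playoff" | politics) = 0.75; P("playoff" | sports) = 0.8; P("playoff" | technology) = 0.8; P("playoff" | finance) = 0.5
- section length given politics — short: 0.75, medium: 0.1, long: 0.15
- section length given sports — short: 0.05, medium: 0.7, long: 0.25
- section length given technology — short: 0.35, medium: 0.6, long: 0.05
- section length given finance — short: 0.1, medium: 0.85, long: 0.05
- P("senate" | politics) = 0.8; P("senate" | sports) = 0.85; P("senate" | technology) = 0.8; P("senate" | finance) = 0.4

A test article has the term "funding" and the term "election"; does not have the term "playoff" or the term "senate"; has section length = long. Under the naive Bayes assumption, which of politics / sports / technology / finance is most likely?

sports

politics: 0.3 × 0.45 × 0.05 × (1−0.75) × 0.15 × (1−0.8) = 0.000050625
sports: 0.25 × 0.7 × 0.65 × (1−0.8) × 0.25 × (1−0.85) = 0.000853125
technology: 0.4 × 0.45 × 0.75 × (1−0.8) × 0.05 × (1−0.8) = 0.00027
finance: 0.05 × 0.4 × 0.4 × (1−0.5) × 0.05 × (1−0.4) = 0.00012
Highest score → sports.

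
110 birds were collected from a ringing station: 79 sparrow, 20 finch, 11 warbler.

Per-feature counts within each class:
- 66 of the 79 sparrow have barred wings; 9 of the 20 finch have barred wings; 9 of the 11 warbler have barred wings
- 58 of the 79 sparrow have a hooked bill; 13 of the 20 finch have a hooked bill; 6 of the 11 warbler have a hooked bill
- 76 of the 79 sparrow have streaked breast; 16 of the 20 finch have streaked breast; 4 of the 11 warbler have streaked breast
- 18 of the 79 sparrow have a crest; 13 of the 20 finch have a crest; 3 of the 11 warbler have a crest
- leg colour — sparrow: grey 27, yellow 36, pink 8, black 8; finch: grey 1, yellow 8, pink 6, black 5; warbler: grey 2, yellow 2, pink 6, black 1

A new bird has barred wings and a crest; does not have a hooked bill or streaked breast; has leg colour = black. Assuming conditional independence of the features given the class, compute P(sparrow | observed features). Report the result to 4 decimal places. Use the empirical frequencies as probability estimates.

sparrow: (79/110) × (66/79) × (21/79) × (3/79) × (18/79) × (8/79) ≈ 0.000139748
finch: (20/110) × (9/20) × (7/20) × (4/20) × (13/20) × (5/20) ≈ 0.000930682
warbler: (11/110) × (9/11) × (5/11) × (7/11) × (3/11) × (1/11) ≈ 0.000586771
P(sparrow | x) = 0.000139748 / 0.001657201 ≈ 0.0843

0.0843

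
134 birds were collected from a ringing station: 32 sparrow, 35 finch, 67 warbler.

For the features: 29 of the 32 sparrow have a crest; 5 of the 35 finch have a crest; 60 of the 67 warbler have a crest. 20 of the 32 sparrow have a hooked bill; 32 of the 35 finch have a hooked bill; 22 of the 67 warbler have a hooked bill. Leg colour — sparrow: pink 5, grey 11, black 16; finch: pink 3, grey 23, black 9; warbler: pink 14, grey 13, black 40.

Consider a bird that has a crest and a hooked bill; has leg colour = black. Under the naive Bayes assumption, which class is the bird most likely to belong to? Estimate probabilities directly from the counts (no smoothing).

warbler

sparrow: (32/134) × (29/32) × (20/32) × (16/32) ≈ 0.0676306
finch: (35/134) × (5/35) × (32/35) × (9/35) ≈ 0.00877246
warbler: (67/134) × (60/67) × (22/67) × (40/67) ≈ 0.0877768
Highest score → warbler.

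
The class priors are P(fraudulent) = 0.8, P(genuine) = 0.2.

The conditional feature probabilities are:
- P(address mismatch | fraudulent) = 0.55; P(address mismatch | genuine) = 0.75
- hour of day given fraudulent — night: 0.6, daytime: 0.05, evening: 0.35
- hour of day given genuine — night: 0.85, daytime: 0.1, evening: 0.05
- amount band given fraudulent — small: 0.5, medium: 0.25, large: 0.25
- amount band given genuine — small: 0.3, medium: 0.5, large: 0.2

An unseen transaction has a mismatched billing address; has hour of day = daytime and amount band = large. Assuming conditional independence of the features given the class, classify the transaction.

fraudulent

fraudulent: 0.8 × 0.55 × 0.05 × 0.25 = 0.0055
genuine: 0.2 × 0.75 × 0.1 × 0.2 = 0.003
Highest score → fraudulent.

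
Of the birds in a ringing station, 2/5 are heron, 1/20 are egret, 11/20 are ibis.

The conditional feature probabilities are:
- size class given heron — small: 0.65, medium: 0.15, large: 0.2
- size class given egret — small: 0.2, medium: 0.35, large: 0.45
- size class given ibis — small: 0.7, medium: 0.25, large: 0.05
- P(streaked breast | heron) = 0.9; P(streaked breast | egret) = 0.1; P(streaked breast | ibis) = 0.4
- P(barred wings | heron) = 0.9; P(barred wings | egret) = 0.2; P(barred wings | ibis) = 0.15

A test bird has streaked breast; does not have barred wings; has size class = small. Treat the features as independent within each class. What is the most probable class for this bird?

heron: 0.4 × 0.65 × 0.9 × (1−0.9) = 0.0234
egret: 0.05 × 0.2 × 0.1 × (1−0.2) = 0.0008
ibis: 0.55 × 0.7 × 0.4 × (1−0.15) = 0.1309
Highest score → ibis.

ibis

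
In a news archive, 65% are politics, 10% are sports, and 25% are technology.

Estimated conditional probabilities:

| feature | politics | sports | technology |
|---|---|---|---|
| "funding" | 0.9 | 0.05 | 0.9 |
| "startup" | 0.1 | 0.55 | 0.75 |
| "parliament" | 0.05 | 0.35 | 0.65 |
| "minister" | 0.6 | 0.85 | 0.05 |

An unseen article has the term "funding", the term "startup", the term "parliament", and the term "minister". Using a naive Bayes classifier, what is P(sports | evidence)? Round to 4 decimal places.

politics: 0.65 × 0.9 × 0.1 × 0.05 × 0.6 = 0.001755
sports: 0.1 × 0.05 × 0.55 × 0.35 × 0.85 = 0.000818125
technology: 0.25 × 0.9 × 0.75 × 0.65 × 0.05 = 0.005484375
P(sports | x) = 0.000818125 / 0.0080575 ≈ 0.1015

0.1015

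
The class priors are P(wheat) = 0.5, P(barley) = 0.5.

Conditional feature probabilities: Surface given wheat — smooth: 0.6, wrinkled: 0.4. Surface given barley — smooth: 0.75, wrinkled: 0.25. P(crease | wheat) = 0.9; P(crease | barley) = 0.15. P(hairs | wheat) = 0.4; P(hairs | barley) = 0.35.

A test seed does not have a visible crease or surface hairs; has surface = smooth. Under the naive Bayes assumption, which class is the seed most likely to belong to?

wheat: 0.5 × 0.6 × (1−0.9) × (1−0.4) = 0.018
barley: 0.5 × 0.75 × (1−0.15) × (1−0.35) = 0.2071875
Highest score → barley.

barley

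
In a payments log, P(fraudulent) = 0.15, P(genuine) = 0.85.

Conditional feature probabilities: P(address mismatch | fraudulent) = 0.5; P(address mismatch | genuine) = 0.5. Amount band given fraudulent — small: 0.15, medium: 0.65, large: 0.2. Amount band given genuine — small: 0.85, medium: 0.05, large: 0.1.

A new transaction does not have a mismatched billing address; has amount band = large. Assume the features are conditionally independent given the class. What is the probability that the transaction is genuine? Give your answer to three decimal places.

0.739

fraudulent: 0.15 × (1−0.5) × 0.2 = 0.015
genuine: 0.85 × (1−0.5) × 0.1 = 0.0425
P(genuine | x) = 0.0425 / 0.0575 ≈ 0.739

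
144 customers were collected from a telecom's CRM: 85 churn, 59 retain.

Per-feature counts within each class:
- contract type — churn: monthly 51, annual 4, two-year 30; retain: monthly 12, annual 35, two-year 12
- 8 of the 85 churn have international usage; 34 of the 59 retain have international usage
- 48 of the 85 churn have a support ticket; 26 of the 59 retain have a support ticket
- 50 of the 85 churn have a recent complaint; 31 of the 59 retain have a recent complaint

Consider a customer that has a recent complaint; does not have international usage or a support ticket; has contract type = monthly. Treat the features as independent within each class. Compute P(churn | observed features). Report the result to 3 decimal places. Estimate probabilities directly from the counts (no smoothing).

churn: (85/144) × (51/85) × (77/85) × (37/85) × (50/85) ≈ 0.0821511
retain: (59/144) × (12/59) × (25/59) × (33/59) × (31/59) ≈ 0.0103772
P(churn | x) = 0.0821511 / 0.0925283 ≈ 0.888

0.888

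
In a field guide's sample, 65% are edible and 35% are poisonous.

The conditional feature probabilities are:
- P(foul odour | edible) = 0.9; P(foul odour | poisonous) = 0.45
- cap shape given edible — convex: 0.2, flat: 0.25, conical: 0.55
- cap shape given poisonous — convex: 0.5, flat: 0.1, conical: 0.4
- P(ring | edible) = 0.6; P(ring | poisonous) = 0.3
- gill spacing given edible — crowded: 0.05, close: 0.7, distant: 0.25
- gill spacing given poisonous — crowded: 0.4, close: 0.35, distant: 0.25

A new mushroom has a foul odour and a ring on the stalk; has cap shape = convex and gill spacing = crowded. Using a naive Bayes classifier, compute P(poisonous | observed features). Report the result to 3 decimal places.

0.729

edible: 0.65 × 0.9 × 0.2 × 0.6 × 0.05 = 0.00351
poisonous: 0.35 × 0.45 × 0.5 × 0.3 × 0.4 = 0.00945
P(poisonous | x) = 0.00945 / 0.01296 ≈ 0.729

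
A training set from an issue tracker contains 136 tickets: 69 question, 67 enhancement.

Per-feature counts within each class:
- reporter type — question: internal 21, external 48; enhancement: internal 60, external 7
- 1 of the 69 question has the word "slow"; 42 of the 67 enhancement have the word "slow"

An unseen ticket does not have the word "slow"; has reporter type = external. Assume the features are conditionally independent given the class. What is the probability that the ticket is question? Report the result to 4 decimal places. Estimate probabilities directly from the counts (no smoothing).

question: (69/136) × (48/69) × (68/69) ≈ 0.347826
enhancement: (67/136) × (7/67) × (25/67) ≈ 0.0192054
P(question | x) = 0.347826 / 0.3670314 ≈ 0.9477

0.9477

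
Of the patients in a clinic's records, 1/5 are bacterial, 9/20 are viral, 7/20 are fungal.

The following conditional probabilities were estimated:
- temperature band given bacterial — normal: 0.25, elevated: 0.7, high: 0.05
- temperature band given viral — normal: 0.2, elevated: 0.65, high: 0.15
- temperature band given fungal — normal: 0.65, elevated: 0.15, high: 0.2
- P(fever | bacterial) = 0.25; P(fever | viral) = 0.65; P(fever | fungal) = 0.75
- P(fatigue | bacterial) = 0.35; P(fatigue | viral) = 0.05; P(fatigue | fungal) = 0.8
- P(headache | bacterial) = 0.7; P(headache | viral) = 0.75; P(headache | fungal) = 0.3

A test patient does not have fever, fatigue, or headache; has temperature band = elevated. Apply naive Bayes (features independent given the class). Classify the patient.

viral

bacterial: 0.2 × 0.7 × (1−0.25) × (1−0.35) × (1−0.7) = 0.020475
viral: 0.45 × 0.65 × (1−0.65) × (1−0.05) × (1−0.75) = 0.0243140625
fungal: 0.35 × 0.15 × (1−0.75) × (1−0.8) × (1−0.3) = 0.0018375
Highest score → viral.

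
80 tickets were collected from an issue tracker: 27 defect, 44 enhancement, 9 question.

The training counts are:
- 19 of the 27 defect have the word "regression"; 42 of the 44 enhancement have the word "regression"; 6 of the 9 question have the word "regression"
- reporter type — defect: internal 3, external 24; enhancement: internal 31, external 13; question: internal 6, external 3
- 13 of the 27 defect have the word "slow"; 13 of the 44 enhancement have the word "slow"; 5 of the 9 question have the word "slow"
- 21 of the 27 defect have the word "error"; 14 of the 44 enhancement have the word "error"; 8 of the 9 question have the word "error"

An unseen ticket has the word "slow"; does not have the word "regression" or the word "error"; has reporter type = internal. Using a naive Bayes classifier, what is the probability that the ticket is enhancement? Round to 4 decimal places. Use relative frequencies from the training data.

defect: (27/80) × (8/27) × (3/27) × (13/27) × (6/27) ≈ 0.00118884
enhancement: (44/80) × (2/44) × (31/44) × (13/44) × (30/44) ≈ 0.0035482
question: (9/80) × (3/9) × (6/9) × (5/9) × (1/9) ≈ 0.00154321
P(enhancement | x) = 0.0035482 / 0.00628025 ≈ 0.5650

0.5650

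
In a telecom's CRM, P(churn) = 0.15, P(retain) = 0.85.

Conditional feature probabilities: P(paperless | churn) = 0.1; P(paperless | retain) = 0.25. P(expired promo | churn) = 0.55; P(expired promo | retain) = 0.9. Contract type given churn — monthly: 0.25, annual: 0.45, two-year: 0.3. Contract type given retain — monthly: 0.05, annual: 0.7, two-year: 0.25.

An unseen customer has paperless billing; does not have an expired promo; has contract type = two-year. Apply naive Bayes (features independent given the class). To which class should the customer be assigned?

churn: 0.15 × 0.1 × (1−0.55) × 0.3 = 0.002025
retain: 0.85 × 0.25 × (1−0.9) × 0.25 = 0.0053125
Highest score → retain.

retain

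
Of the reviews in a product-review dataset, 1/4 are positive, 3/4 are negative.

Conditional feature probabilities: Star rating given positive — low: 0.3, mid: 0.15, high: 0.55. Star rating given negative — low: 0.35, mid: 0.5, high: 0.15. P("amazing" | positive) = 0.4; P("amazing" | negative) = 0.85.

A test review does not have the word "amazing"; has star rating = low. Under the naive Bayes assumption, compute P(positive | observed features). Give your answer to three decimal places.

0.533

positive: 0.25 × 0.3 × (1−0.4) = 0.045
negative: 0.75 × 0.35 × (1−0.85) = 0.039375
P(positive | x) = 0.045 / 0.084375 ≈ 0.533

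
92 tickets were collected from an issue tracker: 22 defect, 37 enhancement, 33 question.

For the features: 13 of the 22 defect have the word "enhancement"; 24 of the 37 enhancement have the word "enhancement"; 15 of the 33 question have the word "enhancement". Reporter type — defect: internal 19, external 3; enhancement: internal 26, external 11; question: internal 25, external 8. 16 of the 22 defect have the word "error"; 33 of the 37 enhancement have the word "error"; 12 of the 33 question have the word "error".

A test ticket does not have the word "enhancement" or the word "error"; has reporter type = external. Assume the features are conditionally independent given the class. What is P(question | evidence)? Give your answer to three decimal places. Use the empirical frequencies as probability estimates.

0.787

defect: (22/92) × (9/22) × (3/22) × (6/22) ≈ 0.00363816
enhancement: (37/92) × (13/37) × (11/37) × (4/37) ≈ 0.00454156
question: (33/92) × (18/33) × (8/33) × (21/33) ≈ 0.0301833
P(question | x) = 0.0301833 / 0.03836302 ≈ 0.787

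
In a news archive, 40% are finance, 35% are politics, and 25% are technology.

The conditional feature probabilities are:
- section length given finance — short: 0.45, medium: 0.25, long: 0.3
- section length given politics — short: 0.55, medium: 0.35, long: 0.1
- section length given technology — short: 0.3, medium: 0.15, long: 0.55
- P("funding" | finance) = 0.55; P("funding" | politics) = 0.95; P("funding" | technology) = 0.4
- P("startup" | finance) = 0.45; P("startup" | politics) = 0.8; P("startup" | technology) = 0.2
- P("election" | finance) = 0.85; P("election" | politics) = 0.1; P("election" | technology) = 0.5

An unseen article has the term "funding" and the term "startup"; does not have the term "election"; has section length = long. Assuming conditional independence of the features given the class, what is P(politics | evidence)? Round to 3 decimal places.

0.706

finance: 0.4 × 0.3 × 0.55 × 0.45 × (1−0.85) = 0.004455
politics: 0.35 × 0.1 × 0.95 × 0.8 × (1−0.1) = 0.02394
technology: 0.25 × 0.55 × 0.4 × 0.2 × (1−0.5) = 0.0055
P(politics | x) = 0.02394 / 0.033895 ≈ 0.706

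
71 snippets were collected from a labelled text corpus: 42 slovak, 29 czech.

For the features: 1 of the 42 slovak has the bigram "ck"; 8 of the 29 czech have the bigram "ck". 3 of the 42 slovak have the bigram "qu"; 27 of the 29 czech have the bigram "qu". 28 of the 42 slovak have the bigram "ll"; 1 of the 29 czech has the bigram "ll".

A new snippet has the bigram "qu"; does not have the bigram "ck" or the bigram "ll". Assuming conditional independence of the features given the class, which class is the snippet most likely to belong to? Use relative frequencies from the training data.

slovak: (42/71) × (41/42) × (3/42) × (14/42) ≈ 0.0137492
czech: (29/71) × (21/29) × (27/29) × (28/29) ≈ 0.265881
Highest score → czech.

czech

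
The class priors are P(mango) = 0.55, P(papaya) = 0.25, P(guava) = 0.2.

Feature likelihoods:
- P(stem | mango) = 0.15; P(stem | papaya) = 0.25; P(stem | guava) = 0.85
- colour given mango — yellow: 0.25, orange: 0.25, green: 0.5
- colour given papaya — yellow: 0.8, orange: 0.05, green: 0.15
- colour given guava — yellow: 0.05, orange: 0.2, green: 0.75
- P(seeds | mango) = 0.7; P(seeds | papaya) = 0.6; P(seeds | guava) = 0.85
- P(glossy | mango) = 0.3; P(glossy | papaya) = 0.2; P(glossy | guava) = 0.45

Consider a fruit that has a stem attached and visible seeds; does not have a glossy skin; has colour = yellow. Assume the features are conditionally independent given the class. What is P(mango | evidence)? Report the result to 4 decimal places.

mango: 0.55 × 0.15 × 0.25 × 0.7 × (1−0.3) = 0.01010625
papaya: 0.25 × 0.25 × 0.8 × 0.6 × (1−0.2) = 0.024
guava: 0.2 × 0.85 × 0.05 × 0.85 × (1−0.45) = 0.00397375
P(mango | x) = 0.01010625 / 0.03808 ≈ 0.2654

0.2654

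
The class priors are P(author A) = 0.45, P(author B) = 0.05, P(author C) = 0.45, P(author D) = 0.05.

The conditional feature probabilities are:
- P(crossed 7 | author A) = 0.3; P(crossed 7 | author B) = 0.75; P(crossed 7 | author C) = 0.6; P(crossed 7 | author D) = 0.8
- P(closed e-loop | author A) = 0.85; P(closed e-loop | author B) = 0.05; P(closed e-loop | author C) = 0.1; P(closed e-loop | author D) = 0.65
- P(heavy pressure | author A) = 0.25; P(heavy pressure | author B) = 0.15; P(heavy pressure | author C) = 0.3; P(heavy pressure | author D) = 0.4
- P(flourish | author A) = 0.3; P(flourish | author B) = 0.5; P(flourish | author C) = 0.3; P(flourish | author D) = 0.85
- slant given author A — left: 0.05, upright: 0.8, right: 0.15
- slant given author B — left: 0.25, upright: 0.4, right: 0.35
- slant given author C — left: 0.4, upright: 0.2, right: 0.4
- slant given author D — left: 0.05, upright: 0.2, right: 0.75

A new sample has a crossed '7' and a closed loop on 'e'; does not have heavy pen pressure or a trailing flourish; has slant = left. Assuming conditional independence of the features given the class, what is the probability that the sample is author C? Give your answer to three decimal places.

author A: 0.45 × 0.3 × 0.85 × (1−0.25) × (1−0.3) × 0.05 = 0.0030121875
author B: 0.05 × 0.75 × 0.05 × (1−0.15) × (1−0.5) × 0.25 = 0.00019921875
author C: 0.45 × 0.6 × 0.1 × (1−0.3) × (1−0.3) × 0.4 = 0.005292
author D: 0.05 × 0.8 × 0.65 × (1−0.4) × (1−0.85) × 0.05 = 0.000117
P(author C | x) = 0.005292 / 0.00862040625 ≈ 0.614

0.614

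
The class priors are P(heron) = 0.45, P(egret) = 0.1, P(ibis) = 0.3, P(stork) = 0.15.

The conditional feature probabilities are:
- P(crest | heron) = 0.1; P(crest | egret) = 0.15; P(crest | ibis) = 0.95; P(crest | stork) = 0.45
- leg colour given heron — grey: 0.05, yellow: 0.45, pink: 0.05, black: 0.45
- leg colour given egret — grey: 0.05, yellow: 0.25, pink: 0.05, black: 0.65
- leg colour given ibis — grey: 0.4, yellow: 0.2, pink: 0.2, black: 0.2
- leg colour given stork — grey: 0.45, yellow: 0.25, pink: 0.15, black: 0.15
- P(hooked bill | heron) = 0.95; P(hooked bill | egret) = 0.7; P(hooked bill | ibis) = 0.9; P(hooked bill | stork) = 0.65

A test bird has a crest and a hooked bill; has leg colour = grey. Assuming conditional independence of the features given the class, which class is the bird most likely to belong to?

ibis

heron: 0.45 × 0.1 × 0.05 × 0.95 = 0.0021375
egret: 0.1 × 0.15 × 0.05 × 0.7 = 0.000525
ibis: 0.3 × 0.95 × 0.4 × 0.9 = 0.1026
stork: 0.15 × 0.45 × 0.45 × 0.65 = 0.01974375
Highest score → ibis.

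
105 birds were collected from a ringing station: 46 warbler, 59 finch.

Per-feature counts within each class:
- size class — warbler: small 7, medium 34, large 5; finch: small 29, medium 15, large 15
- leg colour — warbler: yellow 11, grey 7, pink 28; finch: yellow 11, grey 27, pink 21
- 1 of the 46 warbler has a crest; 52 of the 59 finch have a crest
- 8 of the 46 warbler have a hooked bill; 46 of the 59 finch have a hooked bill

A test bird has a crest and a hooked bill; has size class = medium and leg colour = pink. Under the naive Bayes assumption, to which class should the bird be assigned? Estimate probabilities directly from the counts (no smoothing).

finch

warbler: (46/105) × (34/46) × (28/46) × (1/46) × (8/46) ≈ 0.000745185
finch: (59/105) × (15/59) × (21/59) × (52/59) × (46/59) ≈ 0.0349403
Highest score → finch.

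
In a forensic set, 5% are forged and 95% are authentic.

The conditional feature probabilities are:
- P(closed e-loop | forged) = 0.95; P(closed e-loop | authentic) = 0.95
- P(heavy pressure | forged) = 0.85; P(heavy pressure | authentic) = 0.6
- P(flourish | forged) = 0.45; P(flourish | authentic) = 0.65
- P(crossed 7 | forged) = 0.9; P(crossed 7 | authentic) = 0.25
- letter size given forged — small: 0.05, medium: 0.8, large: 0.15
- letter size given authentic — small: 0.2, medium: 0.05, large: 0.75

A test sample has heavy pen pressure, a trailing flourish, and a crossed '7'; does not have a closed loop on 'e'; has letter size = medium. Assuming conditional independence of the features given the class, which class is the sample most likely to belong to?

forged: 0.05 × (1−0.95) × 0.85 × 0.45 × 0.9 × 0.8 = 0.0006885
authentic: 0.95 × (1−0.95) × 0.6 × 0.65 × 0.25 × 0.05 = 0.0002315625
Highest score → forged.

forged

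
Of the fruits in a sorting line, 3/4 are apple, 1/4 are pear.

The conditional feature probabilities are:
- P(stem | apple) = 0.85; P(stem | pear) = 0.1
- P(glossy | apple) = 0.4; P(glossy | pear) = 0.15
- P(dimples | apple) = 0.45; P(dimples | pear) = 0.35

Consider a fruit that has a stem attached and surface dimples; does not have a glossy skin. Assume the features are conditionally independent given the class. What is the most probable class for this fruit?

apple: 0.75 × 0.85 × (1−0.4) × 0.45 = 0.172125
pear: 0.25 × 0.1 × (1−0.15) × 0.35 = 0.0074375
Highest score → apple.

apple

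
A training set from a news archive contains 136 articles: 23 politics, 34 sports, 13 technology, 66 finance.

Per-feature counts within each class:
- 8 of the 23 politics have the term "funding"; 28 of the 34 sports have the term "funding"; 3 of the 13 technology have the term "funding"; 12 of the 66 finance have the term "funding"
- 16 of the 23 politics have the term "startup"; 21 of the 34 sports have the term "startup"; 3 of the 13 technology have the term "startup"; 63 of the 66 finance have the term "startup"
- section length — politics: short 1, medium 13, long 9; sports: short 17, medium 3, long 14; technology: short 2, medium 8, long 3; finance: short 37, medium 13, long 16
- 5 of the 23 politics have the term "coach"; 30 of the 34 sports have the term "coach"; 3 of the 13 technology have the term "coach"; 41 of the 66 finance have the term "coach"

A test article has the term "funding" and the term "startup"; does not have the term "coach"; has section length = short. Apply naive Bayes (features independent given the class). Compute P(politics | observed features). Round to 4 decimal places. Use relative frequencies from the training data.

0.0509

politics: (23/136) × (8/23) × (16/23) × (1/23) × (18/23) ≈ 0.00139239
sports: (34/136) × (28/34) × (21/34) × (17/34) × (4/34) ≈ 0.00748015
technology: (13/136) × (3/13) × (3/13) × (2/13) × (10/13) ≈ 0.000602426
finance: (66/136) × (12/66) × (63/66) × (37/66) × (25/66) ≈ 0.0178852
P(politics | x) = 0.00139239 / 0.027360166 ≈ 0.0509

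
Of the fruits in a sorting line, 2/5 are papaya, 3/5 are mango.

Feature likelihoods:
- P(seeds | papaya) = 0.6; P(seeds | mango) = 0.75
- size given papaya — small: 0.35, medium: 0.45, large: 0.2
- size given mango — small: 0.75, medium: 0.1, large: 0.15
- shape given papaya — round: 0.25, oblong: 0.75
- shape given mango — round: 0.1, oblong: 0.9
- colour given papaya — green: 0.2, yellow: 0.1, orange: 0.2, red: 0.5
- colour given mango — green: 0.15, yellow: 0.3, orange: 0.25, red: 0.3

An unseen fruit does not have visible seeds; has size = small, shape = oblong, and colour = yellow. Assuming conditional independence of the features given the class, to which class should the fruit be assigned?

papaya: 0.4 × (1−0.6) × 0.35 × 0.75 × 0.1 = 0.0042
mango: 0.6 × (1−0.75) × 0.75 × 0.9 × 0.3 = 0.030375
Highest score → mango.

mango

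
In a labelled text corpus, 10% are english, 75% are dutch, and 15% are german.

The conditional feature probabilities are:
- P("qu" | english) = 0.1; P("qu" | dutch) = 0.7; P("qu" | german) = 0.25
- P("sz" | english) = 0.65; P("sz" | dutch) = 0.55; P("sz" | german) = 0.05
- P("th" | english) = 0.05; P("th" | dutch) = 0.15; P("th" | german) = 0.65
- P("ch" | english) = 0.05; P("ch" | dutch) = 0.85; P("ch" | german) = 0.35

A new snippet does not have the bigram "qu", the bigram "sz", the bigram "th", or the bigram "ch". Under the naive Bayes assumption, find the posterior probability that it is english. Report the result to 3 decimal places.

0.433

english: 0.1 × (1−0.1) × (1−0.65) × (1−0.05) × (1−0.05) = 0.02842875
dutch: 0.75 × (1−0.7) × (1−0.55) × (1−0.15) × (1−0.85) = 0.012909375
german: 0.15 × (1−0.25) × (1−0.05) × (1−0.65) × (1−0.35) = 0.0243140625
P(english | x) = 0.02842875 / 0.0656521875 ≈ 0.433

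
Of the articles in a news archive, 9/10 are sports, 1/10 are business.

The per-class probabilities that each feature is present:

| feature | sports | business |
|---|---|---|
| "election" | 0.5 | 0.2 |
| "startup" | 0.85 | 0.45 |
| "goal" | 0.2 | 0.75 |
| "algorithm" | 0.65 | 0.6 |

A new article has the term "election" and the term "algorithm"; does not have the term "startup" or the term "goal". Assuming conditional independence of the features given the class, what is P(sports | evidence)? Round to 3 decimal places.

0.955

sports: 0.9 × 0.5 × (1−0.85) × (1−0.2) × 0.65 = 0.0351
business: 0.1 × 0.2 × (1−0.45) × (1−0.75) × 0.6 = 0.00165
P(sports | x) = 0.0351 / 0.03675 ≈ 0.955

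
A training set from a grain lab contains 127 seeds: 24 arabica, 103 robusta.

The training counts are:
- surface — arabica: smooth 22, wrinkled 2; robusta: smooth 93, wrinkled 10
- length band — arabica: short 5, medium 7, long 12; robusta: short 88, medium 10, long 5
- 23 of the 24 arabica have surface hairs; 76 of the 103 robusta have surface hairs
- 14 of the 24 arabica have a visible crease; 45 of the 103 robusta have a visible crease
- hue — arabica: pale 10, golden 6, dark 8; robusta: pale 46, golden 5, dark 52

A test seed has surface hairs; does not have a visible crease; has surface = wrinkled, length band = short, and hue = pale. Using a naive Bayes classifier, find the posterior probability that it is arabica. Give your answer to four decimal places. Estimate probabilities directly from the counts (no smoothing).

arabica: (24/127) × (2/24) × (5/24) × (23/24) × (10/24) × (10/24) ≈ 0.000545857
robusta: (103/127) × (10/103) × (88/103) × (76/103) × (58/103) × (46/103) ≈ 0.0124833
P(arabica | x) = 0.000545857 / 0.013029157 ≈ 0.0419

0.0419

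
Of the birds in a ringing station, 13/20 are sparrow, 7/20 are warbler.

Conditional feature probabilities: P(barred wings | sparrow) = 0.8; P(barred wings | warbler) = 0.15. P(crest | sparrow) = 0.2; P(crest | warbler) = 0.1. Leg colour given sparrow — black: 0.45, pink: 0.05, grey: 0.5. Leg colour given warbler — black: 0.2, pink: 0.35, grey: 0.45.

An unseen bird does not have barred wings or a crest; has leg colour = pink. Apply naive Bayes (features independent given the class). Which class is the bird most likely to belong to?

sparrow: 0.65 × (1−0.8) × (1−0.2) × 0.05 = 0.0052
warbler: 0.35 × (1−0.15) × (1−0.1) × 0.35 = 0.0937125
Highest score → warbler.

warbler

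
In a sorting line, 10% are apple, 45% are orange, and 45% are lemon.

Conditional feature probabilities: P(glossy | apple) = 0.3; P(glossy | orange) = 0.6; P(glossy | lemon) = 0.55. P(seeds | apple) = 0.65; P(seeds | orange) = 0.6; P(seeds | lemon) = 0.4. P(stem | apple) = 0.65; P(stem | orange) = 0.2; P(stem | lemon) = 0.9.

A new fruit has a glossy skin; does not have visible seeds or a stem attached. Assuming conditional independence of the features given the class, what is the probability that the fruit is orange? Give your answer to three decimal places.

0.823

apple: 0.1 × 0.3 × (1−0.65) × (1−0.65) = 0.003675
orange: 0.45 × 0.6 × (1−0.6) × (1−0.2) = 0.0864
lemon: 0.45 × 0.55 × (1−0.4) × (1−0.9) = 0.01485
P(orange | x) = 0.0864 / 0.104925 ≈ 0.823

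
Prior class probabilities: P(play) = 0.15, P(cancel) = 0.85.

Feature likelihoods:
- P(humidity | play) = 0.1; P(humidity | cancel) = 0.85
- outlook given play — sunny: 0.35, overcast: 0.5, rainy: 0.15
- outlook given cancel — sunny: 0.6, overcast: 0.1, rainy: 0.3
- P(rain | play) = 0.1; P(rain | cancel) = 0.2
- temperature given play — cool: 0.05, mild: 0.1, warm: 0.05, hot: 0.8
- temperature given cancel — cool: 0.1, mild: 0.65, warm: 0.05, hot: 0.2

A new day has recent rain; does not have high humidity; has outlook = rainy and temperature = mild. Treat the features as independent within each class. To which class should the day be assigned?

play: 0.15 × (1−0.1) × 0.15 × 0.1 × 0.1 = 0.0002025
cancel: 0.85 × (1−0.85) × 0.3 × 0.2 × 0.65 = 0.0049725
Highest score → cancel.

cancel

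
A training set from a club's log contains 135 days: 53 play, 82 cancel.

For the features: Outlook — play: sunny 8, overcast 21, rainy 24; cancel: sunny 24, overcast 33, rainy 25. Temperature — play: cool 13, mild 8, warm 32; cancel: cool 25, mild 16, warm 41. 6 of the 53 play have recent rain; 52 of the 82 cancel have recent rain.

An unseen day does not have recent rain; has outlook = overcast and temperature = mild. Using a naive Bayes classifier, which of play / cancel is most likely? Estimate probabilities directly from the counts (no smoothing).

play: (53/135) × (21/53) × (8/53) × (47/53) ≈ 0.020822
cancel: (82/135) × (33/82) × (16/82) × (30/82) ≈ 0.0174499
Highest score → play.

play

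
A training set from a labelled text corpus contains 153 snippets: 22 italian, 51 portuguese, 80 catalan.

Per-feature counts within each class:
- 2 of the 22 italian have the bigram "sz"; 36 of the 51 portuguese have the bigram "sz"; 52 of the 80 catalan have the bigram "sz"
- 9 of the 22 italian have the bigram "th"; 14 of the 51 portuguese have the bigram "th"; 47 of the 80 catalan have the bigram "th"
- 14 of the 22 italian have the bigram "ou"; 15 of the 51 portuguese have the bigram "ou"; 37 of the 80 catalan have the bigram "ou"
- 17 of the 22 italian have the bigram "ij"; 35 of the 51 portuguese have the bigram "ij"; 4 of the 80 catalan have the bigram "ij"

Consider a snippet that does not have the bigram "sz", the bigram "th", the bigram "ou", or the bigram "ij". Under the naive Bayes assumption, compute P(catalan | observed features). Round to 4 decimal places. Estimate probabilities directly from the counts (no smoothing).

0.6352

italian: (22/153) × (20/22) × (13/22) × (8/22) × (5/22) ≈ 0.00638372
portuguese: (51/153) × (15/51) × (37/51) × (36/51) × (16/51) ≈ 0.0157512
catalan: (80/153) × (28/80) × (33/80) × (43/80) × (76/80) ≈ 0.0385472
P(catalan | x) = 0.0385472 / 0.06068212 ≈ 0.6352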